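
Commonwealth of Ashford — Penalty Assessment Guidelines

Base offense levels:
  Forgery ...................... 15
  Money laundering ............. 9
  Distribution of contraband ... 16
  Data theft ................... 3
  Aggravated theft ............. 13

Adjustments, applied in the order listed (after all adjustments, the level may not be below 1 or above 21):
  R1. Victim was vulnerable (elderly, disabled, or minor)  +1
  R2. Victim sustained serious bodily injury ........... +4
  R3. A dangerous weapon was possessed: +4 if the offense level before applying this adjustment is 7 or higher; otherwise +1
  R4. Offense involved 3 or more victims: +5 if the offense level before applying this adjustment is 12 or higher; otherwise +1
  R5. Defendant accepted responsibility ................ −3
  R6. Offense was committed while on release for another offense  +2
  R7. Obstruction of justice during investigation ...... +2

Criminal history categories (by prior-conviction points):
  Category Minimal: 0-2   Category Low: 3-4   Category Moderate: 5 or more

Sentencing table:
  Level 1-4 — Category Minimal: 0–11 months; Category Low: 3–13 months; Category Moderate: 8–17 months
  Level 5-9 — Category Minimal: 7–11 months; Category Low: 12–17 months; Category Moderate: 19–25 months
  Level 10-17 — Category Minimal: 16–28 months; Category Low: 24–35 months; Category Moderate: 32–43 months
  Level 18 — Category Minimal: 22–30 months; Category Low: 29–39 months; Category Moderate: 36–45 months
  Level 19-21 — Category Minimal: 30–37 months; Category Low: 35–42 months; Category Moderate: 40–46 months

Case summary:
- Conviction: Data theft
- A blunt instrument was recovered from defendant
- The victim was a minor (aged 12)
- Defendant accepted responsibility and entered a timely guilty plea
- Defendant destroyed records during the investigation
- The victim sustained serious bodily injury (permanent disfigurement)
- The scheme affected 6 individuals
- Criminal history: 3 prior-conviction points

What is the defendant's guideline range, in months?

24-35 months

Base offense level for data theft: 3.
R1 applies: 3 + 1 = 4.
R2 applies: 4 + 4 = 8.
R3 applies (level before this adjustment is 8 ≥ 7, so +4): 8 + 4 = 12.
R4 applies (level before this adjustment is 12 ≥ 12, so +5): 12 + 5 = 17.
R5 applies: 17 − 3 = 14.
R7 applies: 14 + 2 = 16.
Final offense level: 16.
Criminal history: 3 prior points → Category Low (3-4).
Level 16 falls in the 10-17 band.
Grid: Level 10-17 × Category Low = 24-35 months.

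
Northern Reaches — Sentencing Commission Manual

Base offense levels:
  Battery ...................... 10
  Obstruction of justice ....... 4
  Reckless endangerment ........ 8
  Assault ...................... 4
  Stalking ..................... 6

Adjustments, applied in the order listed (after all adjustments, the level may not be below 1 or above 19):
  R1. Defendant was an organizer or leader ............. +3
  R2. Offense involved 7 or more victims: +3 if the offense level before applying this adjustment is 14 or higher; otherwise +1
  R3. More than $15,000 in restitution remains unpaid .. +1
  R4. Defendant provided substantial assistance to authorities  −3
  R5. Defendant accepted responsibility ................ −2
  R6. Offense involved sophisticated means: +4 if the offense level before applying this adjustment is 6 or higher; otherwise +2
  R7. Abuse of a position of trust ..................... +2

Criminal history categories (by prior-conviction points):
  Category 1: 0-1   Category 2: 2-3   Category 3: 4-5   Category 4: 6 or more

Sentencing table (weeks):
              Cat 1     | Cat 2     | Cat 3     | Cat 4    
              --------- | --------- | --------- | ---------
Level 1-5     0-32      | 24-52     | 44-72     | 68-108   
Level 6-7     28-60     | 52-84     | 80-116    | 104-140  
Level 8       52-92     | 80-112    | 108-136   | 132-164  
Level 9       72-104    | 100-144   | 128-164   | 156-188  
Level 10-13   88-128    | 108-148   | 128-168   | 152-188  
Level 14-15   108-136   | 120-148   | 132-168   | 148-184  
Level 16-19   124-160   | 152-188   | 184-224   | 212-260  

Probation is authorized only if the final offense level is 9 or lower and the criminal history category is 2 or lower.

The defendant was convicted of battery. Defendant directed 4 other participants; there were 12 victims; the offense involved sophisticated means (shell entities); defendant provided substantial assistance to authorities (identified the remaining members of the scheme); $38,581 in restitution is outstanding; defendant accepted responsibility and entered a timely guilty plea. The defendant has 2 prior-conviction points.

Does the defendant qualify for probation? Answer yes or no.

No

Base offense level for battery: 10.
R1 applies: 10 + 3 = 13.
R2 applies (level before this adjustment is 13 < 14, so +1): 13 + 1 = 14.
R3 applies: 14 + 1 = 15.
R4 applies: 15 − 3 = 12.
R5 applies: 12 − 2 = 10.
R6 applies (level before this adjustment is 10 ≥ 6, so +4): 10 + 4 = 14.
R7 does not apply.
Final offense level: 14.
Criminal history: 2 prior points → Category 2 (2-3).
Level 14 falls in the 14-15 band.
Grid: Level 14-15 × Category 2 = 120-148 weeks.
Probation check: level 14 > 9 and category 2 ≤ 2 → not eligible.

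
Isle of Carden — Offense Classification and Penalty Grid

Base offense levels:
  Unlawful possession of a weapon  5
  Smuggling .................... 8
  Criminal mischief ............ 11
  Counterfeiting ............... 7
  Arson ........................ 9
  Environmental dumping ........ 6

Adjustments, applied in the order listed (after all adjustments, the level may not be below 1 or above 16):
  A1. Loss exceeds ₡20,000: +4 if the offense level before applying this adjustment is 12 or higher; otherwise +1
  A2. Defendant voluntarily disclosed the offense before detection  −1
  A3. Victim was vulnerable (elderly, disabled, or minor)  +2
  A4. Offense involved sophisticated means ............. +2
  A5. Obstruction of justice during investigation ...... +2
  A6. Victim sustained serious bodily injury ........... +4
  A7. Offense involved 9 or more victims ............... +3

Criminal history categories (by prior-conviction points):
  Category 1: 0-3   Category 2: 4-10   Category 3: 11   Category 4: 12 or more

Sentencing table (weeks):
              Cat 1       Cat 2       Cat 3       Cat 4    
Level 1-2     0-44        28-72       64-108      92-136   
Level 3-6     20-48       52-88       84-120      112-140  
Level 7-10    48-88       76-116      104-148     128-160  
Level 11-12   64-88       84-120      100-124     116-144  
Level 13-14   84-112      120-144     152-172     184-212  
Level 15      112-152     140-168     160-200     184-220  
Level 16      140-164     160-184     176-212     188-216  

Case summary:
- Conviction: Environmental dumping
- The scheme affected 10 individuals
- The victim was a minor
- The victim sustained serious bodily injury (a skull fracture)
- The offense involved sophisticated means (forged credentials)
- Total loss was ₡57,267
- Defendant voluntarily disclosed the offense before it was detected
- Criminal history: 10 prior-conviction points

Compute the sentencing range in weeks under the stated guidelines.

Base offense level for environmental dumping: 6.
A1 applies (level before this adjustment is 6 < 12, so +1): 6 + 1 = 7.
A2 applies: 7 − 1 = 6.
A3 applies: 6 + 2 = 8.
A4 applies: 8 + 2 = 10.
A6 applies: 10 + 4 = 14.
A7 applies: 14 + 3 = 17.
Level 17 exceeds the maximum of 16; capped at 16.
Final offense level: 16.
Criminal history: 10 prior points → Category 2 (4-10).
Level 16 falls in the 16 band.
Grid: Level 16 × Category 2 = 160-184 weeks.

160-184 weeks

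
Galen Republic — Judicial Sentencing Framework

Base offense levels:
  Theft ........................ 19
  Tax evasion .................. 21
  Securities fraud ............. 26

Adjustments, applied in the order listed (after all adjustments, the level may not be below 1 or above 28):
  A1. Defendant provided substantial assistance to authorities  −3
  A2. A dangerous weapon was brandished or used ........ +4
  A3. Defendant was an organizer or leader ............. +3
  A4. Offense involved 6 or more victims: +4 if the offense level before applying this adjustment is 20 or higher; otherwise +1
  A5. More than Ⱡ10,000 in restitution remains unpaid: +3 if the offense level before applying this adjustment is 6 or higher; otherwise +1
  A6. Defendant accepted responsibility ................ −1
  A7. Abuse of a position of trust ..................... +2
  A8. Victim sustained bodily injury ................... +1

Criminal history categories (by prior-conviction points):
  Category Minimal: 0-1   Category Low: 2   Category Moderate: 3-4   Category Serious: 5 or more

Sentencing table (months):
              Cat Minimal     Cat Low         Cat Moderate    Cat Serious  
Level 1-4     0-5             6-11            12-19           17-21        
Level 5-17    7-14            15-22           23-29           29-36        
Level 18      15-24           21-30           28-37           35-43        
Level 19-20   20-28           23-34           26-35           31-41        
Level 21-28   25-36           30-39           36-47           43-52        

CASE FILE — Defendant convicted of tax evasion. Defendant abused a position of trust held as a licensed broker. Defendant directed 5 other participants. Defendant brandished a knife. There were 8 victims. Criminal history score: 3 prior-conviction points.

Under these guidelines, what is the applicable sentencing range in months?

36-47 months

Base offense level for tax evasion: 21.
A1 does not apply.
A2 applies: 21 + 4 = 25.
A3 applies: 25 + 3 = 28.
A4 applies (level before this adjustment is 28 ≥ 20, so +4): 28 + 4 = 32.
A7 applies: 32 + 2 = 34.
A8 does not apply.
Level 34 exceeds the maximum of 28; capped at 28.
Final offense level: 28.
Criminal history: 3 prior points → Category Moderate (3-4).
Level 28 falls in the 21-28 band.
Grid: Level 21-28 × Category Moderate = 36-47 months.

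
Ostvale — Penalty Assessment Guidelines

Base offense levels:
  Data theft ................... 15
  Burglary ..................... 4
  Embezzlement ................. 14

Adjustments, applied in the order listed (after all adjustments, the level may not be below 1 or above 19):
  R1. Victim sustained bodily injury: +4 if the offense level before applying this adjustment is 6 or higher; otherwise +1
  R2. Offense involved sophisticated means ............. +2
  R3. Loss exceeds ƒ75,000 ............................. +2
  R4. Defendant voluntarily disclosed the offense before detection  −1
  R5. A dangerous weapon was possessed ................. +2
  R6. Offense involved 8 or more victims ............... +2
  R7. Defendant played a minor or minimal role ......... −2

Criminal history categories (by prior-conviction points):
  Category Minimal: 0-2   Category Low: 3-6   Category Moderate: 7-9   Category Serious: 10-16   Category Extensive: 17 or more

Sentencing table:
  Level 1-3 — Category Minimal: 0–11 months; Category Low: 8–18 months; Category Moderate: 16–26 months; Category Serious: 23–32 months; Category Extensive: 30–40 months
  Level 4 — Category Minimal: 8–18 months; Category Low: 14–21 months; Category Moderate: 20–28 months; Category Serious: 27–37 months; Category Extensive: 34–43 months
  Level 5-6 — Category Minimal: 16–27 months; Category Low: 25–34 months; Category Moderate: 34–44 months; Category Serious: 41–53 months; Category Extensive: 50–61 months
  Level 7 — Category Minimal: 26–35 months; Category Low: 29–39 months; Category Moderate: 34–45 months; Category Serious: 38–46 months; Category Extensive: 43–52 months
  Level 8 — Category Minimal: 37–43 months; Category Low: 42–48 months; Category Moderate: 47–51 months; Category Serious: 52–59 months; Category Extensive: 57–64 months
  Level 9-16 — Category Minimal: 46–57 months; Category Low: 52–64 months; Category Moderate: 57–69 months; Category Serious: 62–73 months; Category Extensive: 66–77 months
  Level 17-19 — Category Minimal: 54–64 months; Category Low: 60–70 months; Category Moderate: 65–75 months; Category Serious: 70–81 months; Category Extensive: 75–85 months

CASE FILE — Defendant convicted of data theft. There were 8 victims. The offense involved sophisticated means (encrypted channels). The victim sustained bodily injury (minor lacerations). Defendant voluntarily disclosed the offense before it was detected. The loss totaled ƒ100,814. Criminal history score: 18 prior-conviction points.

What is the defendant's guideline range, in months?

Base offense level for data theft: 15.
R1 applies (level before this adjustment is 15 ≥ 6, so +4): 15 + 4 = 19.
R2 applies: 19 + 2 = 21.
R3 applies: 21 + 2 = 23.
R4 applies: 23 − 1 = 22.
R5 does not apply.
R6 applies: 22 + 2 = 24.
R7 does not apply.
Level 24 exceeds the maximum of 19; capped at 19.
Final offense level: 19.
Criminal history: 18 prior points → Category Extensive (17+).
Level 19 falls in the 17-19 band.
Grid: Level 17-19 × Category Extensive = 75-85 months.

75-85 months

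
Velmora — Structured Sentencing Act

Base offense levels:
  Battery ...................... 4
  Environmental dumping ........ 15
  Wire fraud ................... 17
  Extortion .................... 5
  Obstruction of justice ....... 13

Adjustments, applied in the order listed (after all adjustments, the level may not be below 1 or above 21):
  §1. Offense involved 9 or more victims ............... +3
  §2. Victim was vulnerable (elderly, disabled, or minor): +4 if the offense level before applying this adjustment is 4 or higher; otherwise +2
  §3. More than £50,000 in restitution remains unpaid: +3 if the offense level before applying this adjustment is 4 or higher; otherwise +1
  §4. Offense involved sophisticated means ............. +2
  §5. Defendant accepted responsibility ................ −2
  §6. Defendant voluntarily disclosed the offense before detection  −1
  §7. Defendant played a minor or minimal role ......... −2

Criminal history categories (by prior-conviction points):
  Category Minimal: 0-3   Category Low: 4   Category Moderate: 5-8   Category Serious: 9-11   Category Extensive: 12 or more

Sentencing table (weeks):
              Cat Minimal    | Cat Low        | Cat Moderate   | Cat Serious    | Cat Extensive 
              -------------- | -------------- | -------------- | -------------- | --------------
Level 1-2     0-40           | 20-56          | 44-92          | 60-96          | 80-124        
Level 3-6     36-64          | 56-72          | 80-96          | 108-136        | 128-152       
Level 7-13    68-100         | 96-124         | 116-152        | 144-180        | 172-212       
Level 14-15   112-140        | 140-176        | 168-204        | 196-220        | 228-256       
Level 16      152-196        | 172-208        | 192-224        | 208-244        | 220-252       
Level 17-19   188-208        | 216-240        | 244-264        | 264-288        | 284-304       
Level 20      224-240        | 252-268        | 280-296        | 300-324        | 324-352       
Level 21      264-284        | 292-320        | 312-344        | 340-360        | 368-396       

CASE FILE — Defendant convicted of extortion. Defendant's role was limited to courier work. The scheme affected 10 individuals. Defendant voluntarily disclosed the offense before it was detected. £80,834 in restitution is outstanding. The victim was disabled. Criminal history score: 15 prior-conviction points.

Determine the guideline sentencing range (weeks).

Base offense level for extortion: 5.
§1 applies: 5 + 3 = 8.
§2 applies (level before this adjustment is 8 ≥ 4, so +4): 8 + 4 = 12.
§3 applies (level before this adjustment is 12 ≥ 4, so +3): 12 + 3 = 15.
§4 does not apply.
§5 does not apply.
§6 applies: 15 − 1 = 14.
§7 applies: 14 − 2 = 12.
Final offense level: 12.
Criminal history: 15 prior points → Category Extensive (12+).
Level 12 falls in the 7-13 band.
Grid: Level 7-13 × Category Extensive = 172-212 weeks.

172-212 weeks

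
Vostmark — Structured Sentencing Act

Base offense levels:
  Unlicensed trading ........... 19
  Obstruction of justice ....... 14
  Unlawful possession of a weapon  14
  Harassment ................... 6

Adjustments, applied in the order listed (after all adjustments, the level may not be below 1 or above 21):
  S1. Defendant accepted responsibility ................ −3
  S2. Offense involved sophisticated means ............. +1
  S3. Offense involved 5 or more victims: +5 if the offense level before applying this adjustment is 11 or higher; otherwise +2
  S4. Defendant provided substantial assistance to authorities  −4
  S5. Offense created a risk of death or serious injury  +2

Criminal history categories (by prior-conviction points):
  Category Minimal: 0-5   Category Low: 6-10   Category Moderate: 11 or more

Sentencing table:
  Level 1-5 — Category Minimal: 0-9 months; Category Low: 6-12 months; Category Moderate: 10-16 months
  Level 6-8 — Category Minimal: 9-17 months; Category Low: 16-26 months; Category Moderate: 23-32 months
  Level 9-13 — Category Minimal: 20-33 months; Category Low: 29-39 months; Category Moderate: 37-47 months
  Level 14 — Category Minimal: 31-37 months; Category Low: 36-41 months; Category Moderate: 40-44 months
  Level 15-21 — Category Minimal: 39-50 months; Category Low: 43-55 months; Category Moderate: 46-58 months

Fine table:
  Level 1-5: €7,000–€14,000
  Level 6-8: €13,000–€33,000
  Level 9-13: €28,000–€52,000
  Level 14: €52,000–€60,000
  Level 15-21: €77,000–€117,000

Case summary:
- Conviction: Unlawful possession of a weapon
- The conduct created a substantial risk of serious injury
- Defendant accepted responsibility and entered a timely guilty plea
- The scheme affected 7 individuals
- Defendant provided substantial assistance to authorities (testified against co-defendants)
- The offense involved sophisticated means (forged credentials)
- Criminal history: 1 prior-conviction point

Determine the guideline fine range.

Base offense level for unlawful possession of a weapon: 14.
S1 applies: 14 − 3 = 11.
S2 applies: 11 + 1 = 12.
S3 applies (level before this adjustment is 12 ≥ 11, so +5): 12 + 5 = 17.
S4 applies: 17 − 4 = 13.
S5 applies: 13 + 2 = 15.
Final offense level: 15.
Level 15 falls in the 15-21 band.
Fine table: Level 15-21 → €77,000–€117,000.

€77,000–€117,000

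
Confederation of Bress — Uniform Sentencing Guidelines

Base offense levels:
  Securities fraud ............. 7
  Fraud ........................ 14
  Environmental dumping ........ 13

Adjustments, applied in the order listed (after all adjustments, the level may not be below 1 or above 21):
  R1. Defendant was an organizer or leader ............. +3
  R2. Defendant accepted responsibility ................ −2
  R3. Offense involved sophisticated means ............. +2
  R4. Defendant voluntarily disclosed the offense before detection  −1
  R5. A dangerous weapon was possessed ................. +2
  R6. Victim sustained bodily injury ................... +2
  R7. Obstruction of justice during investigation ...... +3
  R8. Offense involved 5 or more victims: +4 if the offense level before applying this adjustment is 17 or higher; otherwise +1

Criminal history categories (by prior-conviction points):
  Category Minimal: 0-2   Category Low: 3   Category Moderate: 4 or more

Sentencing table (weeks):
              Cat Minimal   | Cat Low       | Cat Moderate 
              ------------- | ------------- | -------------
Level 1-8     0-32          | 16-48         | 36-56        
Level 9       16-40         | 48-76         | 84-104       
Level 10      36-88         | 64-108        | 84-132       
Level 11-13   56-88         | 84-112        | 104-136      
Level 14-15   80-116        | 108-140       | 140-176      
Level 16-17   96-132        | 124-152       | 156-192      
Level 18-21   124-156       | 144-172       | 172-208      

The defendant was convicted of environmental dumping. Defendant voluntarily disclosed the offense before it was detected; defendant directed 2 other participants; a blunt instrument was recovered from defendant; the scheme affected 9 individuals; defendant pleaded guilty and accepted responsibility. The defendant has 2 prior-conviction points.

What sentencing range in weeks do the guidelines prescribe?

Base offense level for environmental dumping: 13.
R1 applies: 13 + 3 = 16.
R2 applies: 16 − 2 = 14.
R4 applies: 14 − 1 = 13.
R5 applies: 13 + 2 = 15.
R6 does not apply.
R8 applies (level before this adjustment is 15 < 17, so +1): 15 + 1 = 16.
Final offense level: 16.
Criminal history: 2 prior points → Category Minimal (0-2).
Level 16 falls in the 16-17 band.
Grid: Level 16-17 × Category Minimal = 96-132 weeks.

96-132 weeks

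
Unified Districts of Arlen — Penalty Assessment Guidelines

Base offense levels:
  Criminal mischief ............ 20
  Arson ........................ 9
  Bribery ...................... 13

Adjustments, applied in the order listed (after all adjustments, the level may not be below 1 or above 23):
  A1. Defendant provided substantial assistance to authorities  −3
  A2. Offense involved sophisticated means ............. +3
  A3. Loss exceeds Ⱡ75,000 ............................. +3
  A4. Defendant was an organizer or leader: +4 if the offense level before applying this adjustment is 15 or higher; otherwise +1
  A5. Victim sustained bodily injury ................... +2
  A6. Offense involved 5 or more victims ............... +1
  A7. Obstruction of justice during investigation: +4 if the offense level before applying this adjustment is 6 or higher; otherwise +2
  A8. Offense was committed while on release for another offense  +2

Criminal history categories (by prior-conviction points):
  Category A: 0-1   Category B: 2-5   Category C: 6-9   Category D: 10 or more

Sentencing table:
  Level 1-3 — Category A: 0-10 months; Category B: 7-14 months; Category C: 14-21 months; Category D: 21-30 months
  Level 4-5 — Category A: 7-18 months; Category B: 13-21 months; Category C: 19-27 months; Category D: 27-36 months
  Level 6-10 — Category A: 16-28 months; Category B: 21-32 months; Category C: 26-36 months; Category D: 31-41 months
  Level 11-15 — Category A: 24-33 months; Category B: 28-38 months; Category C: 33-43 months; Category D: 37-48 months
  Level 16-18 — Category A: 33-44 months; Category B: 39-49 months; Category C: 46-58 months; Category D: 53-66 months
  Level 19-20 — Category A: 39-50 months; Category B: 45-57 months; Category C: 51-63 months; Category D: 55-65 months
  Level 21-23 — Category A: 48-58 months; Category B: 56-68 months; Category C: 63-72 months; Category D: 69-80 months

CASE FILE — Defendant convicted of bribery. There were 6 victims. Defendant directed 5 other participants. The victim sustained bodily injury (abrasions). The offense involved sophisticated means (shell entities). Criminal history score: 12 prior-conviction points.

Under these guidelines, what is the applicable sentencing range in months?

69-80 months

Base offense level for bribery: 13.
A1 does not apply.
A2 applies: 13 + 3 = 16.
A4 applies (level before this adjustment is 16 ≥ 15, so +4): 16 + 4 = 20.
A5 applies: 20 + 2 = 22.
A6 applies: 22 + 1 = 23.
A7 does not apply.
A8 does not apply.
Final offense level: 23.
Criminal history: 12 prior points → Category D (10+).
Level 23 falls in the 21-23 band.
Grid: Level 21-23 × Category D = 69-80 months.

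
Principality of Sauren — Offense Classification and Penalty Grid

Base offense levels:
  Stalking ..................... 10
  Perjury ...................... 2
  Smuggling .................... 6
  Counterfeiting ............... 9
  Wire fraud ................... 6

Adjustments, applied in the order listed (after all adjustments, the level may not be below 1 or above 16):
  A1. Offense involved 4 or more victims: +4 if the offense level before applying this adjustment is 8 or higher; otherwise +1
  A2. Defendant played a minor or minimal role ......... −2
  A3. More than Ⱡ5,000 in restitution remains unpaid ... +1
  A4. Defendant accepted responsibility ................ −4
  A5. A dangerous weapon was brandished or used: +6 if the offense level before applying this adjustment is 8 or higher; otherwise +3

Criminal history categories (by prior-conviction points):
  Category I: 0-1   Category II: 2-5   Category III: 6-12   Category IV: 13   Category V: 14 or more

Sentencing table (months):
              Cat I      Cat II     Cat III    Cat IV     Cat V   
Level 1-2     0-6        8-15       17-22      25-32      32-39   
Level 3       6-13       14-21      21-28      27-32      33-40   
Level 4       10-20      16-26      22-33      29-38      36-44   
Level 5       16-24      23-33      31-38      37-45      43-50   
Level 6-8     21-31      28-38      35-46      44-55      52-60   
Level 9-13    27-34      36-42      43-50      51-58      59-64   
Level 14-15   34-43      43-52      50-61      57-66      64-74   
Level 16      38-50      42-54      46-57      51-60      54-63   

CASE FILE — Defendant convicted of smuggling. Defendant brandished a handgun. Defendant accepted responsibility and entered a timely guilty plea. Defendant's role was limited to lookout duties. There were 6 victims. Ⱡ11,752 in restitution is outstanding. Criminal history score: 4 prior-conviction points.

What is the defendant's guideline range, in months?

Base offense level for smuggling: 6.
A1 applies (level before this adjustment is 6 < 8, so +1): 6 + 1 = 7.
A2 applies: 7 − 2 = 5.
A3 applies: 5 + 1 = 6.
A4 applies: 6 − 4 = 2.
A5 applies (level before this adjustment is 2 < 8, so +3): 2 + 3 = 5.
Final offense level: 5.
Criminal history: 4 prior points → Category II (2-5).
Level 5 falls in the 5 band.
Grid: Level 5 × Category II = 23-33 months.

23-33 months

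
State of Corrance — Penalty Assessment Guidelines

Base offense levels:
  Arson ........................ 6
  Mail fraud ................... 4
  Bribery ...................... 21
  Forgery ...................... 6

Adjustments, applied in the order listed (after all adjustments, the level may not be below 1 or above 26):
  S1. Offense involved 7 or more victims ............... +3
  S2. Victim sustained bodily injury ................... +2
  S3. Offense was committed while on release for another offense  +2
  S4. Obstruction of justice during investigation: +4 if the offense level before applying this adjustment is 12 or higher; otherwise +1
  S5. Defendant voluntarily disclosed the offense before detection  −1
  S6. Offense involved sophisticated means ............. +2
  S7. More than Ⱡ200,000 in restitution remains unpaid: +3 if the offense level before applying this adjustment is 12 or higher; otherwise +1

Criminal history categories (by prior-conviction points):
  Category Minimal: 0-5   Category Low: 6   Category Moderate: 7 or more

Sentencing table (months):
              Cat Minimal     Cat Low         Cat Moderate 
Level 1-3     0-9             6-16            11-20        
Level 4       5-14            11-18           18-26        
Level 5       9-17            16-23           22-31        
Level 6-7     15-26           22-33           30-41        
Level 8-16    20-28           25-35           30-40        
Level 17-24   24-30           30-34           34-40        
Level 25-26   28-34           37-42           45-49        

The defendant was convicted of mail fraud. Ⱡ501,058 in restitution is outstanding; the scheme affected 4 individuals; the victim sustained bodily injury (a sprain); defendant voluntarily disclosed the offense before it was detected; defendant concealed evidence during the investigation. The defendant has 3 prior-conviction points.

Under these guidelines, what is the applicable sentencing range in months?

15-26 months

Base offense level for mail fraud: 4.
S1 does not apply.
S2 applies: 4 + 2 = 6.
S3 does not apply.
S4 applies (level before this adjustment is 6 < 12, so +1): 6 + 1 = 7.
S5 applies: 7 − 1 = 6.
S6 does not apply.
S7 applies (level before this adjustment is 6 < 12, so +1): 6 + 1 = 7.
Final offense level: 7.
Criminal history: 3 prior points → Category Minimal (0-5).
Level 7 falls in the 6-7 band.
Grid: Level 6-7 × Category Minimal = 15-26 months.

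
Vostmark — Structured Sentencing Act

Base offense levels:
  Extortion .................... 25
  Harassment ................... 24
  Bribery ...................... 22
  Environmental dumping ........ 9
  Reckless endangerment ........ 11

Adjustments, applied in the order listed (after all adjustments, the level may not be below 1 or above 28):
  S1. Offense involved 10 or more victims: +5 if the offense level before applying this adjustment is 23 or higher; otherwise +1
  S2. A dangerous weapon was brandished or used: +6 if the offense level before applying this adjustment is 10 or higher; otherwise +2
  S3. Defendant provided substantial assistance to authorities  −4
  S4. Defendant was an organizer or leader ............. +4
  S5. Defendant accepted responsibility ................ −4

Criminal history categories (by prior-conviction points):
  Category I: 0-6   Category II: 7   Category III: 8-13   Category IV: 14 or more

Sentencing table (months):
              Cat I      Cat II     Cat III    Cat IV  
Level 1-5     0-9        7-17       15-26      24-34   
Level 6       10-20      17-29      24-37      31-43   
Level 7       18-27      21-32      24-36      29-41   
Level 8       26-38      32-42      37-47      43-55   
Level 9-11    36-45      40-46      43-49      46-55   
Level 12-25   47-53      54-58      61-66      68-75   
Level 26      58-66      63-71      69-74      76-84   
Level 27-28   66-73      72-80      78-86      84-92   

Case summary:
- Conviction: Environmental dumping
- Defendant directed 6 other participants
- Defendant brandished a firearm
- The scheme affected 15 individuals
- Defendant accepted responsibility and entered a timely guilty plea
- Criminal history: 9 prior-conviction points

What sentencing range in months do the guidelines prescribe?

61-66 months

Base offense level for environmental dumping: 9.
S1 applies (level before this adjustment is 9 < 23, so +1): 9 + 1 = 10.
S2 applies (level before this adjustment is 10 ≥ 10, so +6): 10 + 6 = 16.
S4 applies: 16 + 4 = 20.
S5 applies: 20 − 4 = 16.
Final offense level: 16.
Criminal history: 9 prior points → Category III (8-13).
Level 16 falls in the 12-25 band.
Grid: Level 12-25 × Category III = 61-66 months.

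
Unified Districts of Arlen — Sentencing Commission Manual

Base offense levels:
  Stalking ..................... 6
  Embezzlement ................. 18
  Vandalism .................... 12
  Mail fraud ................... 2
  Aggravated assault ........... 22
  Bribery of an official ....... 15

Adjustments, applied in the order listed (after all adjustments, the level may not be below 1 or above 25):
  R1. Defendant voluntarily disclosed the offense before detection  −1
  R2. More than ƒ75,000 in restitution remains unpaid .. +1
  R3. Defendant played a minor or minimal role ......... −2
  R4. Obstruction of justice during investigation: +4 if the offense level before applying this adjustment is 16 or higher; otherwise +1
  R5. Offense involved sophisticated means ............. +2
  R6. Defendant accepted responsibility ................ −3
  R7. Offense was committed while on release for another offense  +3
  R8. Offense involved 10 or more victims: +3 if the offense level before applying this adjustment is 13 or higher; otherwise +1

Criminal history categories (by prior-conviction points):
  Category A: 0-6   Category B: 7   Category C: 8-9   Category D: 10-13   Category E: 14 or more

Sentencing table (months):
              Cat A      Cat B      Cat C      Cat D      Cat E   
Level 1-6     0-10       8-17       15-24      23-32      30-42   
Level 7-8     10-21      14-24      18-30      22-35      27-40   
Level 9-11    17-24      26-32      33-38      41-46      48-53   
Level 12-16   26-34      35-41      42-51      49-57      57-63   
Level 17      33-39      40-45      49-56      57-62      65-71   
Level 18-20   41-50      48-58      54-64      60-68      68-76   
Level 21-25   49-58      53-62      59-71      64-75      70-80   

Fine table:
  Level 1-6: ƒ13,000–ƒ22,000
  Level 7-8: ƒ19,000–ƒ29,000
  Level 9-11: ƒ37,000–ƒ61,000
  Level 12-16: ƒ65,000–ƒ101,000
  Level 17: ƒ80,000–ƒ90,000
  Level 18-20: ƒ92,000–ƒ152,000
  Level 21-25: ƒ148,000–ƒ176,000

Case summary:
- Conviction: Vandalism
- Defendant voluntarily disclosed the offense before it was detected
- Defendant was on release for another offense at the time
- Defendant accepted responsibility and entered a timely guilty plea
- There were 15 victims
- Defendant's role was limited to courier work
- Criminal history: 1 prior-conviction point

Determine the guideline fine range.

ƒ37,000–ƒ61,000

Base offense level for vandalism: 12.
R1 applies: 12 − 1 = 11.
R2 does not apply.
R3 applies: 11 − 2 = 9.
R6 applies: 9 − 3 = 6.
R7 applies: 6 + 3 = 9.
R8 applies (level before this adjustment is 9 < 13, so +1): 9 + 1 = 10.
Final offense level: 10.
Level 10 falls in the 9-11 band.
Fine table: Level 9-11 → ƒ37,000–ƒ61,000.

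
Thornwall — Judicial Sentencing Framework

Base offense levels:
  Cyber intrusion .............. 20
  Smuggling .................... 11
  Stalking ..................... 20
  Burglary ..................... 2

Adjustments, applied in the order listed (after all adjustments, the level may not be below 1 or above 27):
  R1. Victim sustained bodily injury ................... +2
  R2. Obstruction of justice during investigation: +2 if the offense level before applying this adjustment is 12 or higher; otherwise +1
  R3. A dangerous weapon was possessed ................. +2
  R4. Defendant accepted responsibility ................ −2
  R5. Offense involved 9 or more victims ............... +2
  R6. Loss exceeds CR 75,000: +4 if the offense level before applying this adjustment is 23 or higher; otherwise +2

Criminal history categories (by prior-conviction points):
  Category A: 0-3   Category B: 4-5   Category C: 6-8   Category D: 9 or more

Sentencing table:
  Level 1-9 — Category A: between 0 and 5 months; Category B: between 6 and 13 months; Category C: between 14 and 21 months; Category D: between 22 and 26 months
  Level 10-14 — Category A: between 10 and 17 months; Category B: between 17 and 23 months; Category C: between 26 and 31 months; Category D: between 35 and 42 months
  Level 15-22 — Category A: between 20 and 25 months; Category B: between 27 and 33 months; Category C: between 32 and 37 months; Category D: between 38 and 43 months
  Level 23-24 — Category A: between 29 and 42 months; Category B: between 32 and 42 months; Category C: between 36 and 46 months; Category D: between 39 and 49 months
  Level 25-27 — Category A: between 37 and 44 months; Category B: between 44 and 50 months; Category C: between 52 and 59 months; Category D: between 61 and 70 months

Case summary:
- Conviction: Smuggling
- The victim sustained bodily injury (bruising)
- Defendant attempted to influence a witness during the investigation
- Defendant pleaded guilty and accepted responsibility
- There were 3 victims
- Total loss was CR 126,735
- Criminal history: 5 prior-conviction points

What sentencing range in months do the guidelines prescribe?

Base offense level for smuggling: 11.
R1 applies: 11 + 2 = 13.
R2 applies (level before this adjustment is 13 ≥ 12, so +2): 13 + 2 = 15.
R3 does not apply.
R4 applies: 15 − 2 = 13.
R5 does not apply.
R6 applies (level before this adjustment is 13 < 23, so +2): 13 + 2 = 15.
Final offense level: 15.
Criminal history: 5 prior points → Category B (4-5).
Level 15 falls in the 15-22 band.
Grid: Level 15-22 × Category B = 27-33 months.

27-33 months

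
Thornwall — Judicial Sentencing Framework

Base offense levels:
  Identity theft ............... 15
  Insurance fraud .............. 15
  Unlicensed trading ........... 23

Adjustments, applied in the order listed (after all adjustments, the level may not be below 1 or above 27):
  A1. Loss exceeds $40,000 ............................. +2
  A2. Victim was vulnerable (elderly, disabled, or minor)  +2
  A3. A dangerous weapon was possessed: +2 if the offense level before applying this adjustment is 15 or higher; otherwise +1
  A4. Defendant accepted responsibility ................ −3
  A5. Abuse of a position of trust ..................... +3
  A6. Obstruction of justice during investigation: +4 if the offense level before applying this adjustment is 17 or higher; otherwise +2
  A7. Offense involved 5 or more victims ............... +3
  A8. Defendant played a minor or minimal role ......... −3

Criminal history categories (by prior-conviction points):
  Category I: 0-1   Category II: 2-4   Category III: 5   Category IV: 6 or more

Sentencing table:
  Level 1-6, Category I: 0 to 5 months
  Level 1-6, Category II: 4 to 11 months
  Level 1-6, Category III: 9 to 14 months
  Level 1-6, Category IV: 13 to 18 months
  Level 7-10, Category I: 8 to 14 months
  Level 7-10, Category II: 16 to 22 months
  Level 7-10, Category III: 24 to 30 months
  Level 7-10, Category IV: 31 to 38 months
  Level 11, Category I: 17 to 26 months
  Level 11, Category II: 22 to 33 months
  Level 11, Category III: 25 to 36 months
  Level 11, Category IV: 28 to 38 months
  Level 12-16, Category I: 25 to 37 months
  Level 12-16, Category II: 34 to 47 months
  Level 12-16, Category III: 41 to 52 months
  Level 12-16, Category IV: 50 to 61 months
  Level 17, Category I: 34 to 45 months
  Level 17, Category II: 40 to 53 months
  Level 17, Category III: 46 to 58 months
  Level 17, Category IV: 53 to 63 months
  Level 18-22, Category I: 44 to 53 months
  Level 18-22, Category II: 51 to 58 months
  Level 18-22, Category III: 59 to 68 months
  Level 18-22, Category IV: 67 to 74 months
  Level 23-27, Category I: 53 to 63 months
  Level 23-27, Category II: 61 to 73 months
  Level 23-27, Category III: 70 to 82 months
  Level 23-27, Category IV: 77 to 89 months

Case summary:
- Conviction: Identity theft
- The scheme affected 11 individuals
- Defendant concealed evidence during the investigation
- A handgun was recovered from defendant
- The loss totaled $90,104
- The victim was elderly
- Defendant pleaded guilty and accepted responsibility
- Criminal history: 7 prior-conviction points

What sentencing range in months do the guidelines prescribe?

Base offense level for identity theft: 15.
A1 applies: 15 + 2 = 17.
A2 applies: 17 + 2 = 19.
A3 applies (level before this adjustment is 19 ≥ 15, so +2): 19 + 2 = 21.
A4 applies: 21 − 3 = 18.
A6 applies (level before this adjustment is 18 ≥ 17, so +4): 18 + 4 = 22.
A7 applies: 22 + 3 = 25.
Final offense level: 25.
Criminal history: 7 prior points → Category IV (6+).
Level 25 falls in the 23-27 band.
Grid: Level 23-27 × Category IV = 77-89 months.

77-89 months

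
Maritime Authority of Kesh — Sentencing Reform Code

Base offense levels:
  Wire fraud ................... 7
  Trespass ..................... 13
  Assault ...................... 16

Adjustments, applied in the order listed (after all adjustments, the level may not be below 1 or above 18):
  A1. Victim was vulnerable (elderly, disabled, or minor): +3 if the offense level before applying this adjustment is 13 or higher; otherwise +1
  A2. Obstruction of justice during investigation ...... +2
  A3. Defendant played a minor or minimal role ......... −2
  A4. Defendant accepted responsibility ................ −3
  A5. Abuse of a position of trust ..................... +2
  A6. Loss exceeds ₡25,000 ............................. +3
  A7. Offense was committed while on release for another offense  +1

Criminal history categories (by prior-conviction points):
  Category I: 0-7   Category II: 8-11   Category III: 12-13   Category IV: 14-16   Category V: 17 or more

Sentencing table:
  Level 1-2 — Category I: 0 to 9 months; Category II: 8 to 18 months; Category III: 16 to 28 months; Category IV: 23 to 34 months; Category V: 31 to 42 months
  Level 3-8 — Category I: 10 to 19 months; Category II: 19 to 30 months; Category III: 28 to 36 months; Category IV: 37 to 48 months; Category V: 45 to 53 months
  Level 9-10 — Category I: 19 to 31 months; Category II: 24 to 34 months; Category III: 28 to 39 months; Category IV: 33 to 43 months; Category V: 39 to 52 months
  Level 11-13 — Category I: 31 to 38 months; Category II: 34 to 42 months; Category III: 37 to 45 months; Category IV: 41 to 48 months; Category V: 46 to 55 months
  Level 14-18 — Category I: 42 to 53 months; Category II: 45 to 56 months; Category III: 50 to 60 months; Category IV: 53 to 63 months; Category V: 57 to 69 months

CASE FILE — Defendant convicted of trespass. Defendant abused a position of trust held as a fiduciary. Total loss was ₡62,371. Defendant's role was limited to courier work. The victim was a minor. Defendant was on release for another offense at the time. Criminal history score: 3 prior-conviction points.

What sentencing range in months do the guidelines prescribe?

Base offense level for trespass: 13.
A1 applies (level before this adjustment is 13 ≥ 13, so +3): 13 + 3 = 16.
A2 does not apply.
A3 applies: 16 − 2 = 14.
A4 does not apply.
A5 applies: 14 + 2 = 16.
A6 applies: 16 + 3 = 19.
A7 applies: 19 + 1 = 20.
Level 20 exceeds the maximum of 18; capped at 18.
Final offense level: 18.
Criminal history: 3 prior points → Category I (0-7).
Level 18 falls in the 14-18 band.
Grid: Level 14-18 × Category I = 42-53 months.

42-53 months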